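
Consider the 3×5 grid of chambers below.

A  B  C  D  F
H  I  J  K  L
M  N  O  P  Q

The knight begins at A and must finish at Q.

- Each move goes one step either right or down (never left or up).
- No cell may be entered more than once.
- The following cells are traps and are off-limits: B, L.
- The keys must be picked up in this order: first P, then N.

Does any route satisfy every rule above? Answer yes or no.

no

N lies to the left of P, so going from P to N would need a leftward move — but moves only go right/down, so P cannot be visited before N.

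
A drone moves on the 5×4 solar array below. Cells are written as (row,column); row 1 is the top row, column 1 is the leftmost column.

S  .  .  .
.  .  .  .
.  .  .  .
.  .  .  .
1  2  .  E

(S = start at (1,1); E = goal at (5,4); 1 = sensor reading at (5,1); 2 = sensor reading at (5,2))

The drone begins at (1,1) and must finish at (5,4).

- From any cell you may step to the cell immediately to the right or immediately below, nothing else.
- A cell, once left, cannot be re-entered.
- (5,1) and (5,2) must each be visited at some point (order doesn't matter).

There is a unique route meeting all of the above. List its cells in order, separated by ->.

Moves only go right or down, so the column and row indices never decrease.
Route from (1,1): down 4 to (5,1), right 3 to (5,4) — 7 moves in all.
Check: all required cells visited.

(1,1) -> (2,1) -> (3,1) -> (4,1) -> (5,1) -> (5,2) -> (5,3) -> (5,4)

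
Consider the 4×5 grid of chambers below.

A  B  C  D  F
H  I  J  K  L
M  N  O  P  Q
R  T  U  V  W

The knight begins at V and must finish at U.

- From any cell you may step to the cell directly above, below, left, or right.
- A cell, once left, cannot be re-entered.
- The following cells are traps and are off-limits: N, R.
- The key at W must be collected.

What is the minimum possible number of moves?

5

Any route passes through W somewhere between V and U. Summing Manhattan distances along the two legs (V → W → U) gives a lower bound of 1 + 2 = 3 moves.
The shortest route satisfying every rule uses 5 moves: V → W → Q → P → O → U.
The bound of 3 isn't tight here; checking systematically, no route of length 3 through 4 satisfies every constraint, so 5 is the minimum.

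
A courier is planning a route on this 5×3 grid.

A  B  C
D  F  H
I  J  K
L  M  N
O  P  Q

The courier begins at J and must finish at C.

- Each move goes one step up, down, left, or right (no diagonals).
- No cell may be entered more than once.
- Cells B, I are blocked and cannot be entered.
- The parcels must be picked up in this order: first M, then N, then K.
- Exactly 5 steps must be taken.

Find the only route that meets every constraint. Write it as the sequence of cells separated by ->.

J -> M -> N -> K -> H -> C

The waypoints must appear in the order M, N, K, with no cell reused.
Route from J: down to M, right to N, 3× up (reaching C) — 5 moves in all.
Check: order respected (M at step 1, N at step 2, K at step 3); 5 moves as required.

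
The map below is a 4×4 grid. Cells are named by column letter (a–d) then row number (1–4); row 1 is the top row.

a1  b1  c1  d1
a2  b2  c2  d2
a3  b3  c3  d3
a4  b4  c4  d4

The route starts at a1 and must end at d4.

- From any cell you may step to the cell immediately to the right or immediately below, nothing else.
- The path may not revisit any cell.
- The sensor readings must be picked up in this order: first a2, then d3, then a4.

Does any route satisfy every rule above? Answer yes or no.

a4 lies to the left of d3, so going from d3 to a4 would need a leftward move — but moves only go right/down, so d3 cannot be visited before a4.

no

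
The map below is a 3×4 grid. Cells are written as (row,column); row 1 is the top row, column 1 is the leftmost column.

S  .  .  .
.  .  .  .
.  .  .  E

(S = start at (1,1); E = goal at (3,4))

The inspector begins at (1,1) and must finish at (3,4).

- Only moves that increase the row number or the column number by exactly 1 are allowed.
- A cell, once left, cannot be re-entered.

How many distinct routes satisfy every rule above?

10

A right/down-only route from (1,1) to (3,4) makes exactly 2 down-moves and 3 right-moves in some order.
With no other constraints that would be C(5,2) = 10 routes.
That gives 10 routes.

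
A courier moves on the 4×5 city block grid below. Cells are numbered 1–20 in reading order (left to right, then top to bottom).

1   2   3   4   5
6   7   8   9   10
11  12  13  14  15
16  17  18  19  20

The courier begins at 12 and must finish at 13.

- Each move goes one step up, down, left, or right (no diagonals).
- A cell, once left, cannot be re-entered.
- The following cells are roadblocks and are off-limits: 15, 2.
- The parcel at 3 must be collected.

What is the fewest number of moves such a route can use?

7

Any route passes through 3 somewhere between 12 and 13. Summing Manhattan distances along the two legs (12 → 3 → 13) gives a lower bound of 3 + 2 = 5 moves.
The shortest route satisfying every rule uses 7 moves: 12 → 7 → 8 → 3 → 4 → 9 → 14 → 13.
The bound of 5 isn't tight here; checking systematically, no route of length 5 through 6 satisfies every constraint, so 7 is the minimum.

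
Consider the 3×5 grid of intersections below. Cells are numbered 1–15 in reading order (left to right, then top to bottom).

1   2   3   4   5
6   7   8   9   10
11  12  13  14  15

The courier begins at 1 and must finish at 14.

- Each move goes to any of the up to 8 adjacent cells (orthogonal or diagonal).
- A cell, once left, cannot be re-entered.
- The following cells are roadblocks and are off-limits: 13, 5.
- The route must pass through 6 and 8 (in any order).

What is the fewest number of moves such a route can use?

4

Any route passes through 6 and 8 in some order between 1 and 14. Summing Chebyshev distances along each leg and taking the cheapest ordering (1 → 6 → 8 → 14) gives a lower bound of 1 + 2 + 1 = 4 moves.
A route of 4 moves achieves this: 1 → 6 → 2 → 8 → 14.
Since 4 matches the lower bound, it is optimal.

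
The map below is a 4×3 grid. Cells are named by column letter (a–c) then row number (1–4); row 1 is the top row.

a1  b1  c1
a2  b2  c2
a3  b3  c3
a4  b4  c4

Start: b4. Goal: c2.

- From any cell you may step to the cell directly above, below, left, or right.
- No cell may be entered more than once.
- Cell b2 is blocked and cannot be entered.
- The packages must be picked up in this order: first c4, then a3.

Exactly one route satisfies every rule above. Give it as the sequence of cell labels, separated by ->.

b4 -> c4 -> c3 -> b3 -> a3 -> a2 -> a1 -> b1 -> c1 -> c2

The waypoints must appear in the order c4, a3, with no cell reused.
Route from b4: right 1 to c4, up 1 to c3, left 2 to a3, up 2 to a1, right 2 to c1, down 1 to c2 — 9 moves in all.
Check: order respected (c4 at step 1, a3 at step 4).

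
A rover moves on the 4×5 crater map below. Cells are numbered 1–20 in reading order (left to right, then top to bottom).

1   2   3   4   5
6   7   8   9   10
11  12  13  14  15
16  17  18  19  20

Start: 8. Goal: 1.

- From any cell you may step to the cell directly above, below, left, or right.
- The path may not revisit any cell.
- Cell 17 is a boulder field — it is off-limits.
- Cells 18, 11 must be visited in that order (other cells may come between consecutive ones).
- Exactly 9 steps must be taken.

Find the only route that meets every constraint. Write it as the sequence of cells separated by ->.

The waypoints must appear in the order 18, 11, with no cell reused.
Route from 8: right 1 to 9, down 2 to 19, left 1 to 18, up 1 to 13, left 2 to 11, up 2 to 1 — 9 moves in all.
Check: order respected (18 at step 4, 11 at step 7); 9 moves as required.

8 -> 9 -> 14 -> 19 -> 18 -> 13 -> 12 -> 11 -> 6 -> 1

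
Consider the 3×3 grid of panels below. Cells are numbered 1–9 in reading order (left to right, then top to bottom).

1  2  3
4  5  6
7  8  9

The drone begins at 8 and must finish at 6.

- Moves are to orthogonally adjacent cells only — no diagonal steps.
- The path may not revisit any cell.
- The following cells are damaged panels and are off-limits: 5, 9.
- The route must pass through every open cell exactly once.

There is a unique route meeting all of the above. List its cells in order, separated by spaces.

8 7 4 1 2 3 6

Need to visit all 7 open cells exactly once, starting at 8 and ending at 6.
Cell 2 has only two open neighbours (1 and 3), so the path must pass straight through it: one of those is the cell it's entered from and the other is where it exits.
Route from 8: left 1 to 7, up 2 to 1, right 2 to 3, down 1 to 6 — 6 moves in all.
Check: all 7 open cells covered.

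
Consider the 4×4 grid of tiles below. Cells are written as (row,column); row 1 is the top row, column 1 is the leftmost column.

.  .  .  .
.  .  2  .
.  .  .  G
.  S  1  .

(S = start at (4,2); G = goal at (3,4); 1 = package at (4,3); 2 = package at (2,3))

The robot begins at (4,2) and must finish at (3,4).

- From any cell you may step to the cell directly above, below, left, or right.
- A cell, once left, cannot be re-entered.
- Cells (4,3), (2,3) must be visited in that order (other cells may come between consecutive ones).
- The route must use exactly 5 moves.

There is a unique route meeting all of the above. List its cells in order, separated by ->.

(4,2) -> (4,3) -> (3,3) -> (2,3) -> (2,4) -> (3,4)

The waypoints must appear in the order (4,3), (2,3), with no cell reused.
Route from (4,2): right to (4,3), 2× up (reaching (2,3)), right to (2,4), down to (3,4) — 5 moves in all.
Check: order respected (1 at step 1, 2 at step 3); 5 moves as required.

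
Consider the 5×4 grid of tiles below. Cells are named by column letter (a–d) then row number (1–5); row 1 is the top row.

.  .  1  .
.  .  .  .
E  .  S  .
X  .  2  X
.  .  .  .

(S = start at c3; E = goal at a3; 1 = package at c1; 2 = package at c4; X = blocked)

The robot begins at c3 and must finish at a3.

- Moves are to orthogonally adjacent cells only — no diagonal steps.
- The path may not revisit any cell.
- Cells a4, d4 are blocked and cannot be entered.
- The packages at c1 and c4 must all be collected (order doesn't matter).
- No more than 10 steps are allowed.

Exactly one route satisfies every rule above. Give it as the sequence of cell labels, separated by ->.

c3 -> c4 -> b4 -> b3 -> b2 -> c2 -> c1 -> b1 -> a1 -> a2 -> a3

The budget equals the shortest possible length, so every move has to be on a shortest route through the required cells.
Route from c3: down 1 to c4, left 1 to b4, up 2 to b2, right 1 to c2, up 1 to c1, left 2 to a1, down 2 to a3 — 10 moves in all.
Check: all required cells visited; 10 ≤ 10 moves.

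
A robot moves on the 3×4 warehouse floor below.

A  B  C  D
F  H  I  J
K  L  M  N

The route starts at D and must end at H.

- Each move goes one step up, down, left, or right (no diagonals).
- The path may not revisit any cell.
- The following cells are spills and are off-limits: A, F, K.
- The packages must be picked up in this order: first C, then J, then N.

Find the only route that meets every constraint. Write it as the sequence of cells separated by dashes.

D - C - I - J - N - M - L - H

The waypoints must appear in the order C, J, N, with no cell reused.
Route from D: left 1 to C, down 1 to I, right 1 to J, down 1 to N, left 2 to L, up 1 to H — 7 moves in all.
Check: order respected (C at step 1, J at step 3, N at step 4).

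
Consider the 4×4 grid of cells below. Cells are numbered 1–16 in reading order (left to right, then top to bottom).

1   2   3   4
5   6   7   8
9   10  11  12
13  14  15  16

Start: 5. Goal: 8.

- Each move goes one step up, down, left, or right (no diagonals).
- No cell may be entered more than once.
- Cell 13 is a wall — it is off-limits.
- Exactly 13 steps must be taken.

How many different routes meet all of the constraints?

2

Need simple routes of exactly 13 moves from 5 to 8 (Manhattan distance 3, so 5 moves are spent on a detour and 5 undoing it).
Enumerating: 5 1 2 6 10 14 15 16 12 11 7 3 4 8 | 5 9 10 14 15 16 12 11 7 6 2 3 4 8.
That gives 2 routes.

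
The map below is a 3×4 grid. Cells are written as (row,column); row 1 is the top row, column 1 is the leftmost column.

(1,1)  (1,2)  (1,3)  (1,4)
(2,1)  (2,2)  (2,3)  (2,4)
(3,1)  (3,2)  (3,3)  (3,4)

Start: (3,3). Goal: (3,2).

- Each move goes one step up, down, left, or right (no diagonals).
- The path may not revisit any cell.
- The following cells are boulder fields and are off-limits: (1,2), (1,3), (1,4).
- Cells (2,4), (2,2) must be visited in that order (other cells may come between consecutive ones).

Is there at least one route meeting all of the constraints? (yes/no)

One route that works: (3,3) → (3,4) → (2,4) → (2,3) → (2,2) → (3,2).

yes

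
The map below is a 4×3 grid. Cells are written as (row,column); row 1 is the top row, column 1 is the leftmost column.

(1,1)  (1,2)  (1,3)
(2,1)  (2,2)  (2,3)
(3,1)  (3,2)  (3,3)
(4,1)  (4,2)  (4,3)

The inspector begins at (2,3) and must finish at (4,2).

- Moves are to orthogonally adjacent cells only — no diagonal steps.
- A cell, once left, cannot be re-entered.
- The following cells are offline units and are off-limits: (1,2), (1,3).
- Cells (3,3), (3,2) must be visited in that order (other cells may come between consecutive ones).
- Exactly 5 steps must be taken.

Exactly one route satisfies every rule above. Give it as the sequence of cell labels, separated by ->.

The waypoints must appear in the order (3,3), (3,2), with no cell reused.
Route from (2,3): down to (3,3), 2× left (reaching (3,1)), down to (4,1), right to (4,2) — 5 moves in all.
Check: order respected ((3,3) at step 1, (3,2) at step 2); 5 moves as required.

(2,3) -> (3,3) -> (3,2) -> (3,1) -> (4,1) -> (4,2)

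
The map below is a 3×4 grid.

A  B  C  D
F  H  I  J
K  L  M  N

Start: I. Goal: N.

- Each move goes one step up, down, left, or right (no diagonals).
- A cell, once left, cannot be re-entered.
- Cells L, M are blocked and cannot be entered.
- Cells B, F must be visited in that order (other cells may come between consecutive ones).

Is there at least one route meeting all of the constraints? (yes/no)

no

Ignoring the required order, 1 revisit-free route from I to N passes through all of B and F; the waypoint orders that occur are F → B (1) — never B → F.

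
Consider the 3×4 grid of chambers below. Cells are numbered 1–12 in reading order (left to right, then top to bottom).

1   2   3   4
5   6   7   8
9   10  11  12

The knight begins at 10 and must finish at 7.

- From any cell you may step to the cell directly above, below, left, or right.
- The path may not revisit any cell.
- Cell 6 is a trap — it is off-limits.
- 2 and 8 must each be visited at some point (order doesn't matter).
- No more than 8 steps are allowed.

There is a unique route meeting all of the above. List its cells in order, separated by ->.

Any route must reach 2 and 8 and still end at 7 within 8 moves, so the order of the required stops is forced.
Route from 10: left 1 to 9, up 2 to 1, right 3 to 4, down 1 to 8, left 1 to 7 — 8 moves in all.
Check: all required cells visited; 8 ≤ 8 moves.

10 -> 9 -> 5 -> 1 -> 2 -> 3 -> 4 -> 8 -> 7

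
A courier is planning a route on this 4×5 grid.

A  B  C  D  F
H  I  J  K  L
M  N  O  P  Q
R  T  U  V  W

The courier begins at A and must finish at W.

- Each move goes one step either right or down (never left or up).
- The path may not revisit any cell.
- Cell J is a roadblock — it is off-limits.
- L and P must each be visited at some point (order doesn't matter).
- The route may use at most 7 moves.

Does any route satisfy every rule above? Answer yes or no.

no

P is below but to the left of L: going L → P would need a leftward move and P → L an upward move, so no right/down-only route can visit both required cells.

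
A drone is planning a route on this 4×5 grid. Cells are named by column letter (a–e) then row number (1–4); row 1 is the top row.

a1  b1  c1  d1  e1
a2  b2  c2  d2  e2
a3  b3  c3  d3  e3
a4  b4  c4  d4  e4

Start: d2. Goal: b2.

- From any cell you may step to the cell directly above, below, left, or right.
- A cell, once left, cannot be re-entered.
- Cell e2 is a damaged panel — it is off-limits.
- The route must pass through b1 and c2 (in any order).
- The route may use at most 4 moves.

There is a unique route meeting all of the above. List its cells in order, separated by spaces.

d2 c2 c1 b1 b2

Any route must reach b1 and c2 and still end at b2 within 4 moves, so the order of the required stops is forced.
Route from d2: left to c2, up to c1, left to b1, down to b2 — 4 moves in all.
Check: all required cells visited; 4 ≤ 4 moves.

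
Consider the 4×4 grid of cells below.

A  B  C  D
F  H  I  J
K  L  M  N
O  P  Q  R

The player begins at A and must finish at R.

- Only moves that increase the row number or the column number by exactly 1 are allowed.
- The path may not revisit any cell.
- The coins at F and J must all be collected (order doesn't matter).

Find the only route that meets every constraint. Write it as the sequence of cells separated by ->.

Moves only go right or down, so the column and row indices never decrease.
Route from A: down 1 to F, right 3 to J, down 2 to R — 6 moves in all.
Check: all required cells visited.

A -> F -> H -> I -> J -> N -> R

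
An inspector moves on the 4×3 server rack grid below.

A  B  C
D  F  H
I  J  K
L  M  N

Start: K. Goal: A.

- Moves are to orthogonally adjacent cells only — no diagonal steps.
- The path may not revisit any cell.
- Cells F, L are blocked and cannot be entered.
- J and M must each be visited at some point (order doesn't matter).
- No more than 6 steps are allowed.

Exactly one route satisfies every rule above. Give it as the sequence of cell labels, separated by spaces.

K N M J I D A

Any route must reach J and M and still end at A within 6 moves, so the order of the required stops is forced.
Route from K: down to N, left to M, up to J, left to I, 2× up (reaching A) — 6 moves in all.
Check: all required cells visited; 6 ≤ 6 moves.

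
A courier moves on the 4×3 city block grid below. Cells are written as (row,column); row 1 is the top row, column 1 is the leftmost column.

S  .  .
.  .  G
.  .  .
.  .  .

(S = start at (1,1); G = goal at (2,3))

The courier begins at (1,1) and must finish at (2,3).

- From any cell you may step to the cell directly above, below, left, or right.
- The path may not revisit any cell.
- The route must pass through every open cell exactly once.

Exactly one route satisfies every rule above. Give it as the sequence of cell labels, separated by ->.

(1,1) -> (2,1) -> (3,1) -> (4,1) -> (4,2) -> (4,3) -> (3,3) -> (3,2) -> (2,2) -> (1,2) -> (1,3) -> (2,3)

Need to visit all 12 open cells exactly once, starting at (1,1) and ending at (2,3).
Route from (1,1): down 3 to (4,1), right 2 to (4,3), up 1 to (3,3), left 1 to (3,2), up 2 to (1,2), right 1 to (1,3), down 1 to (2,3) — 11 moves in all.
Check: all 12 open cells covered.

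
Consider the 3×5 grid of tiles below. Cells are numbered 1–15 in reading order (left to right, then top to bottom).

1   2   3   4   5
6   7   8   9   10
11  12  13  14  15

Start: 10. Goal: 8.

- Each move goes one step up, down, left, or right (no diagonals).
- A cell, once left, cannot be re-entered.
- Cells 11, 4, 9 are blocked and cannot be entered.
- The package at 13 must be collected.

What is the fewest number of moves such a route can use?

4

Any route passes through 13 somewhere between 10 and 8. Summing Manhattan distances along the two legs (10 → 13 → 8) gives a lower bound of 3 + 1 = 4 moves.
A route of 4 moves achieves this: 10 → 15 → 14 → 13 → 8.
Since 4 matches the lower bound, it is optimal.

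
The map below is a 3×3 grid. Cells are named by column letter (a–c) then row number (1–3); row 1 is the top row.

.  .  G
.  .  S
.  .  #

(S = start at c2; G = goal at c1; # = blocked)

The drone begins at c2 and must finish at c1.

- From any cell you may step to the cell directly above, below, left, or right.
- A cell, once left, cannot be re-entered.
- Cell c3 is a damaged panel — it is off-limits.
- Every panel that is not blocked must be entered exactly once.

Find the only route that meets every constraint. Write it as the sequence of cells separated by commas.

c2, b2, b3, a3, a2, a1, b1, c1

Need to visit all 8 open cells exactly once, starting at c2 and ending at c1.
Cell a1 has only two open neighbours (a2 and b1), so the path must pass straight through it: one of those is the cell it's entered from and the other is where it exits.
Route from c2: left to b2, down to b3, left to a3, 2× up (reaching a1), 2× right (reaching c1) — 7 moves in all.
Check: all 8 open cells covered.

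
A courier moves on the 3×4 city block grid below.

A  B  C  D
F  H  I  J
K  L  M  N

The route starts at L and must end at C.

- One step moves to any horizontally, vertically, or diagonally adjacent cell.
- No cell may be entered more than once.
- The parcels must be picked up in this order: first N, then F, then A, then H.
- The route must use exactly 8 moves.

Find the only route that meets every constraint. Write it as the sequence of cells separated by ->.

L -> M -> N -> I -> B -> F -> A -> H -> C

The waypoints must appear in the order N, F, A, H, with no cell reused.
Route from L: right 2 to N, up-left 2 to B, down-left 1 to F, up 1 to A, down-right 1 to H, up-right 1 to C — 8 moves in all.
Check: order respected (N at step 2, F at step 5, A at step 6, H at step 7); 8 moves as required.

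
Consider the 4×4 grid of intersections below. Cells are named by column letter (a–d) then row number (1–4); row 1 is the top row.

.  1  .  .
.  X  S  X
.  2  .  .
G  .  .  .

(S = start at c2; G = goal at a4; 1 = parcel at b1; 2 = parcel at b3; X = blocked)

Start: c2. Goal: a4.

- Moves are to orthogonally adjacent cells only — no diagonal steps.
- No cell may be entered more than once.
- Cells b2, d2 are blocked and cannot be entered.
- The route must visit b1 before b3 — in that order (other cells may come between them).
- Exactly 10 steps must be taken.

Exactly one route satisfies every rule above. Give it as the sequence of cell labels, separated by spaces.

The waypoints must appear in the order b1, b3, with no cell reused.
Route from c2: up to c1, 2× left (reaching a1), 2× down (reaching a3), 2× right (reaching c3), down to c4, 2× left (reaching a4) — 10 moves in all.
Check: order respected (1 at step 2, 2 at step 6); 10 moves as required.

c2 c1 b1 a1 a2 a3 b3 c3 c4 b4 a4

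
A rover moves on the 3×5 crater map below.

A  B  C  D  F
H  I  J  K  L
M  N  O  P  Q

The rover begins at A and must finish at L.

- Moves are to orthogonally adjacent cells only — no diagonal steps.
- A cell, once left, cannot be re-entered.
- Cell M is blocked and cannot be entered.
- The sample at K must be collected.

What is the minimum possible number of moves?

5

Any route passes through K somewhere between A and L. Summing Manhattan distances along the two legs (A → K → L) gives a lower bound of 4 + 1 = 5 moves.
A route of 5 moves achieves this: A → H → I → J → K → L.
Since 5 matches the lower bound, it is optimal.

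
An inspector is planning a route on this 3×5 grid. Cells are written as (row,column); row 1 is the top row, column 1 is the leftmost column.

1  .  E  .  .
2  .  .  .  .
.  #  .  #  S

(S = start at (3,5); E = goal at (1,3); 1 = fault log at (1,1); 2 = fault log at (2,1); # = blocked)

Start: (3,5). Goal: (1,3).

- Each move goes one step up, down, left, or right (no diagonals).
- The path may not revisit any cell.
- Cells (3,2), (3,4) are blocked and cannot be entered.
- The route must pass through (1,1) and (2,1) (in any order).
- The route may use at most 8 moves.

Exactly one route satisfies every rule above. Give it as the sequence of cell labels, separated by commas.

The 8-move cap with required stops at (1,1), (2,1) leaves no slack for detours.
Route from (3,5): up to (2,5), 4× left (reaching (2,1)), up to (1,1), 2× right (reaching (1,3)) — 8 moves in all.
Check: all required cells visited; 8 ≤ 8 moves.

(3,5), (2,5), (2,4), (2,3), (2,2), (2,1), (1,1), (1,2), (1,3)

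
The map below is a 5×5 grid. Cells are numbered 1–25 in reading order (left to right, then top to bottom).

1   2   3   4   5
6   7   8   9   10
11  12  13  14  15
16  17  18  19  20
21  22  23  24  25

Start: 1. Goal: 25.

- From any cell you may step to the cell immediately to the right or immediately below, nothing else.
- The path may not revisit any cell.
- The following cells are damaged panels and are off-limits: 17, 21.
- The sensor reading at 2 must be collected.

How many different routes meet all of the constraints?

31

A right/down-only route from 1 to 25 makes exactly 4 down-moves and 4 right-moves in some order.
With no other constraints that would be C(8,4) = 70 routes.
Split at 2 and multiply the segment counts (each segment already excludes blocked cells): 1→2: 1; 2→25: 31; product = 31.
That gives 31 routes.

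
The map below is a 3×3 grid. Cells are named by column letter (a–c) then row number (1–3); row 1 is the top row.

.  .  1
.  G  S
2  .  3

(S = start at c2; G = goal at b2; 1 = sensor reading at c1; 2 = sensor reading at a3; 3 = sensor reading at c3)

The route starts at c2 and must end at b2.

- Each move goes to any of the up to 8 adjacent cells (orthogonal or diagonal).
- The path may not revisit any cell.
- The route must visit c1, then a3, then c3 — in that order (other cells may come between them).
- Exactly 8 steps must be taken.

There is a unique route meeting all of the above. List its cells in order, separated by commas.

c2, c1, b1, a1, a2, a3, b3, c3, b2

The waypoints must appear in the order c1, a3, c3, with no cell reused.
Route from c2: up to c1, 2× left (reaching a1), 2× down (reaching a3), 2× right (reaching c3), up-left to b2 — 8 moves in all.
Check: order respected (1 at step 1, 2 at step 5, 3 at step 7); 8 moves as required.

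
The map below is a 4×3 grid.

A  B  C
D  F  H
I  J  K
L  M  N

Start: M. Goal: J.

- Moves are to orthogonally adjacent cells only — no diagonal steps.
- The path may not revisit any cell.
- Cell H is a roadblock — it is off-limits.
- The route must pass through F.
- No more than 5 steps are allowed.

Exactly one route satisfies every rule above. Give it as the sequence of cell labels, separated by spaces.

M L I D F J

The budget equals the shortest possible length, so every move has to be on a shortest route through the required cells.
Route from M: left 1 to L, up 2 to D, right 1 to F, down 1 to J — 5 moves in all.
Check: all required cells visited; 5 ≤ 5 moves.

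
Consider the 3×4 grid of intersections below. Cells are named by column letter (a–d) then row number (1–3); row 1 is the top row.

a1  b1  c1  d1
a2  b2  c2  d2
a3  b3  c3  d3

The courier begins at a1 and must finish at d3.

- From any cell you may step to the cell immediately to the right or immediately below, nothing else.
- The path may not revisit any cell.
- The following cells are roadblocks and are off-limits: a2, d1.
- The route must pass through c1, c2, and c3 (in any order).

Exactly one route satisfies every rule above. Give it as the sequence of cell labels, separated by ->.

Moves only go right or down, so the column and row indices never decrease.
Route from a1: right 2 to c1, down 2 to c3, right 1 to d3 — 5 moves in all.
Check: all required cells visited.

a1 -> b1 -> c1 -> c2 -> c3 -> d3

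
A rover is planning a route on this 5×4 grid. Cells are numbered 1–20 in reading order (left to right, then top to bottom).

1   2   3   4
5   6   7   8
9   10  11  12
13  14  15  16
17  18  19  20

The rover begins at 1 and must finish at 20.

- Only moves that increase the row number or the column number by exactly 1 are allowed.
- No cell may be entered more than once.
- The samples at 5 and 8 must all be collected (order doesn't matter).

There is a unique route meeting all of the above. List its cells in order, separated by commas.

Moves only go right or down, so the column and row indices never decrease.
Route from 1: down to 5, 3× right (reaching 8), 3× down (reaching 20) — 7 moves in all.
Check: all required cells visited.

1, 5, 6, 7, 8, 12, 16, 20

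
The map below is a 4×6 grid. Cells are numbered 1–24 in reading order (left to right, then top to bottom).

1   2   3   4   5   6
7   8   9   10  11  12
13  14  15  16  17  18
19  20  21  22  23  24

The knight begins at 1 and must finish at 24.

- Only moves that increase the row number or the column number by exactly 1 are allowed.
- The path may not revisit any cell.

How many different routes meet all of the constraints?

56

A right/down-only route from 1 to 24 makes exactly 3 down-moves and 5 right-moves in some order.
With no other constraints that would be C(8,3) = 56 routes.
That gives 56 routes.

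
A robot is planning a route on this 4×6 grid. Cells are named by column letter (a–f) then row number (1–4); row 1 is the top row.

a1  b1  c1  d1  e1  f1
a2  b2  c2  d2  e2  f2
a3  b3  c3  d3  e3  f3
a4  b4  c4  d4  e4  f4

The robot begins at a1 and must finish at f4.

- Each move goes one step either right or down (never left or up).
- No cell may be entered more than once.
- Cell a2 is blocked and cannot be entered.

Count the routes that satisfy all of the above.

A right/down-only route from a1 to f4 makes exactly 3 down-moves and 5 right-moves in some order.
With no other constraints that would be C(8,3) = 56 routes.
Subtract routes through each blocked cell (inclusion–exclusion for overlaps): − through a2: 21 → 35.
That gives 35 routes.

35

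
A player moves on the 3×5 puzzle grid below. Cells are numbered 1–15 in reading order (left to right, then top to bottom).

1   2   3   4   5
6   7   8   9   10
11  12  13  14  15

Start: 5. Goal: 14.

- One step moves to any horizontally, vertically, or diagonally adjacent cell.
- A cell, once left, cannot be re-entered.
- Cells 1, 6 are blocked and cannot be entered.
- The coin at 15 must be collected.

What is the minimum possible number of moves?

3

Any route passes through 15 somewhere between 5 and 14. Summing Chebyshev distances along the two legs (5 → 15 → 14) gives a lower bound of 2 + 1 = 3 moves.
A route of 3 moves achieves this: 5 → 9 → 15 → 14.
Since 3 matches the lower bound, it is optimal.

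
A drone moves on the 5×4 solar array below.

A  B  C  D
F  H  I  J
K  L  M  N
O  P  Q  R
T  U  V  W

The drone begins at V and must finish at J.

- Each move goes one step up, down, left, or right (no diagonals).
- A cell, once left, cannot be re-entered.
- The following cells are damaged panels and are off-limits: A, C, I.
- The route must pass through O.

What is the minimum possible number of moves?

8

Any route passes through O somewhere between V and J. Summing Manhattan distances along the two legs (V → O → J) gives a lower bound of 3 + 5 = 8 moves.
A route of 8 moves achieves this: V → Q → P → O → K → L → M → N → J.
Since 8 matches the lower bound, it is optimal.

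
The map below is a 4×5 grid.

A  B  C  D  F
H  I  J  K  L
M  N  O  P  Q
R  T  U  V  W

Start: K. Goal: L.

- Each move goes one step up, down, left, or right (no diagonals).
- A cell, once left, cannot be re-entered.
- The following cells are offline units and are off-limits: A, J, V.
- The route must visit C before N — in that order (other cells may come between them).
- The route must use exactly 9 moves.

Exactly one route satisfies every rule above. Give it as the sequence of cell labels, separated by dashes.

K - D - C - B - I - N - O - P - Q - L

The waypoints must appear in the order C, N, with no cell reused.
Route from K: up to D, 2× left (reaching B), 2× down (reaching N), 3× right (reaching Q), up to L — 9 moves in all.
Check: order respected (C at step 2, N at step 5); 9 moves as required.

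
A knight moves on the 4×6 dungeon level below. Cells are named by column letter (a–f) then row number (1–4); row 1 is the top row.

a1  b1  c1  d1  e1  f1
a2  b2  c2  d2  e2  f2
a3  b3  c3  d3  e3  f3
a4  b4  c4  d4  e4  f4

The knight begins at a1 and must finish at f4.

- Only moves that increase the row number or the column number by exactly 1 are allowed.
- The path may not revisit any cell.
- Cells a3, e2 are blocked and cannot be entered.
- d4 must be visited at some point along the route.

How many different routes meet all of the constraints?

16

A right/down-only route from a1 to f4 makes exactly 3 down-moves and 5 right-moves in some order.
With no other constraints that would be C(8,3) = 56 routes.
Split at d4 and multiply the segment counts (each segment already excludes blocked cells): a1→d4: 16; d4→f4: 1; product = 16.
That gives 16 routes.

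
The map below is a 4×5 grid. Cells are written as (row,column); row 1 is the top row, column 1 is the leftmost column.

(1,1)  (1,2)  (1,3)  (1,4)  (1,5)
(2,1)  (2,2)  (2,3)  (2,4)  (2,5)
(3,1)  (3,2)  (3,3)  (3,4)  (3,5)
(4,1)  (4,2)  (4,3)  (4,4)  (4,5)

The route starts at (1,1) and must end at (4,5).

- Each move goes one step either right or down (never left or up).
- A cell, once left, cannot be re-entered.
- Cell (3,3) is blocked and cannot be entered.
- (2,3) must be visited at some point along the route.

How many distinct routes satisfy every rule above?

9

A right/down-only route from (1,1) to (4,5) makes exactly 3 down-moves and 4 right-moves in some order.
With no other constraints that would be C(7,3) = 35 routes.
Split at (2,3) and multiply the segment counts (each segment already excludes blocked cells): (1,1)→(2,3): 3; (2,3)→(4,5): 3; product = 9.
That gives 9 routes.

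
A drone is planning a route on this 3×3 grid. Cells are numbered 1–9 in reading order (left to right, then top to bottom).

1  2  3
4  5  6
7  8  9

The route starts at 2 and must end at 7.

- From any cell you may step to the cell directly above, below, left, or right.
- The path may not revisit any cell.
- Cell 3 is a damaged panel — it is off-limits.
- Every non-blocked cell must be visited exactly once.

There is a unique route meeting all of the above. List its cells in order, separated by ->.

2 -> 1 -> 4 -> 5 -> 6 -> 9 -> 8 -> 7

Need to visit all 8 open cells exactly once, starting at 2 and ending at 7.
Cell 6 has only two open neighbours (9 and 5), so the path must pass straight through it: one of those is the cell it's entered from and the other is where it exits.
Route from 2: left 1 to 1, down 1 to 4, right 2 to 6, down 1 to 9, left 2 to 7 — 7 moves in all.
Check: all 8 open cells covered.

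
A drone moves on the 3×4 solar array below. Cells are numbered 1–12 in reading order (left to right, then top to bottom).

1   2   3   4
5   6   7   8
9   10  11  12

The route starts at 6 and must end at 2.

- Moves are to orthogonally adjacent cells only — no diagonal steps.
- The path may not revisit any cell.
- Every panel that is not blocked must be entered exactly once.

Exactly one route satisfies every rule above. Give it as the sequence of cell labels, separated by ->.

6 -> 7 -> 3 -> 4 -> 8 -> 12 -> 11 -> 10 -> 9 -> 5 -> 1 -> 2

Need to visit all 12 open cells exactly once, starting at 6 and ending at 2.
Route from 6: right 1 to 7, up 1 to 3, right 1 to 4, down 2 to 12, left 3 to 9, up 2 to 1, right 1 to 2 — 11 moves in all.
Check: all 12 open cells covered.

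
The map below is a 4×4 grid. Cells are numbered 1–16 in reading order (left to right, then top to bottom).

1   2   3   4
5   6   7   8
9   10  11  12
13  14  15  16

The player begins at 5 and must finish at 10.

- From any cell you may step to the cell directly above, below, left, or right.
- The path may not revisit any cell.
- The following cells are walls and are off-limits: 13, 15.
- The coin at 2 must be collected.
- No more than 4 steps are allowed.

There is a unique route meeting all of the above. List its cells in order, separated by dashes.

5 - 1 - 2 - 6 - 10

The 4-move cap with required stops at 2 leaves no slack for detours.
Route from 5: up 1 to 1, right 1 to 2, down 2 to 10 — 4 moves in all.
Check: all required cells visited; 4 ≤ 4 moves.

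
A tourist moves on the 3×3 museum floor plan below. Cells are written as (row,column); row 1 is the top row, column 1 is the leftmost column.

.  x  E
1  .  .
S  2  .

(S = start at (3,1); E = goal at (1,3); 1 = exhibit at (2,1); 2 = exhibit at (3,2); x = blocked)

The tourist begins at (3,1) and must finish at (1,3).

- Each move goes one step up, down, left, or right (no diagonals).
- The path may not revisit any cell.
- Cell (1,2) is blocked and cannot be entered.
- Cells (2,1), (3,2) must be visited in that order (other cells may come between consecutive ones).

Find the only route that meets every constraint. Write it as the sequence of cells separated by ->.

The waypoints must appear in the order (2,1), (3,2), with no cell reused.
Route from (3,1): up 1 to (2,1), right 1 to (2,2), down 1 to (3,2), right 1 to (3,3), up 2 to (1,3) — 6 moves in all.
Check: order respected (1 at step 1, 2 at step 3).

(3,1) -> (2,1) -> (2,2) -> (3,2) -> (3,3) -> (2,3) -> (1,3)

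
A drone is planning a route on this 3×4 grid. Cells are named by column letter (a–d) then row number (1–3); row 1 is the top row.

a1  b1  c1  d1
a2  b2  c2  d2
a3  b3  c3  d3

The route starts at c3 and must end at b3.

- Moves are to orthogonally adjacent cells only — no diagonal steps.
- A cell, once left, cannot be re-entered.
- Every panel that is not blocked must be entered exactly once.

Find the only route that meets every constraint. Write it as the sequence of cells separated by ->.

c3 -> d3 -> d2 -> d1 -> c1 -> c2 -> b2 -> b1 -> a1 -> a2 -> a3 -> b3

Need to visit all 12 open cells exactly once, starting at c3 and ending at b3.
Cell a1 has only two open neighbours (a2 and b1), so the path must pass straight through it: one of those is the cell it's entered from and the other is where it exits.
Route from c3: right 1 to d3, up 2 to d1, left 1 to c1, down 1 to c2, left 1 to b2, up 1 to b1, left 1 to a1, down 2 to a3, right 1 to b3 — 11 moves in all.
Check: all 12 open cells covered.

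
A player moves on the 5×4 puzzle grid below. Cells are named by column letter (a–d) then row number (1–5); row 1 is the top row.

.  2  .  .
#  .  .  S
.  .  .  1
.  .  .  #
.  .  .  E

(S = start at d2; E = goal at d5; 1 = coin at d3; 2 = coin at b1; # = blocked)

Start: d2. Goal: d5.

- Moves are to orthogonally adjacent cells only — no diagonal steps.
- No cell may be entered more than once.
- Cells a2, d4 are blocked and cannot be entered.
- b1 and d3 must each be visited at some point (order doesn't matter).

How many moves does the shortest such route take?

11

Any route passes through b1 and d3 in some order between d2 and d5. Summing Manhattan distances along each leg and taking the cheapest ordering (d2 → b1 → d3 → d5) gives a lower bound of 3 + 4 + 2 = 9 moves.
That bound ignores the blocked cells. Measuring each leg by the fewest moves that actually steer around them (d2→d3: 1; d3→b1: 4; b1→d5: 6) raises the lower bound to 11.
A route of 11 moves exists: d2 → d3 → c3 → c2 → c1 → b1 → b2 → b3 → b4 → b5 → c5 → d5.
Since 11 matches that lower bound, it is optimal.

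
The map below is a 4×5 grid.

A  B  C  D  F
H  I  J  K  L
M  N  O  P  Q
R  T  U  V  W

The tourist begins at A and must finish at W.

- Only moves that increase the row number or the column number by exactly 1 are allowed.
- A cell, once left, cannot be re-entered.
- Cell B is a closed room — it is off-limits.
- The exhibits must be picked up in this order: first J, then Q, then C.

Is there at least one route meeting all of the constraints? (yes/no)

no

C lies above Q, so going from Q to C would need an upward move — but moves only go right/down, so Q cannot be visited before C.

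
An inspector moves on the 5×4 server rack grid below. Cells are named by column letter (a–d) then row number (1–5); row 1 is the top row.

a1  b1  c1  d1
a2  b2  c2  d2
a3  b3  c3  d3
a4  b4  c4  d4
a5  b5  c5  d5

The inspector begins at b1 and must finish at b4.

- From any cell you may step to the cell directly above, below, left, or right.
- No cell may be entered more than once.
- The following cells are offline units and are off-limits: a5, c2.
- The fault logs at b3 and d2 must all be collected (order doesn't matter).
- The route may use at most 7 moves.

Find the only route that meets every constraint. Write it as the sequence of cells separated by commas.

b1, c1, d1, d2, d3, c3, b3, b4

The 7-move cap with required stops at b3, d2 leaves no slack for detours.
Route from b1: right 2 to d1, down 2 to d3, left 2 to b3, down 1 to b4 — 7 moves in all.
Check: all required cells visited; 7 ≤ 7 moves.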